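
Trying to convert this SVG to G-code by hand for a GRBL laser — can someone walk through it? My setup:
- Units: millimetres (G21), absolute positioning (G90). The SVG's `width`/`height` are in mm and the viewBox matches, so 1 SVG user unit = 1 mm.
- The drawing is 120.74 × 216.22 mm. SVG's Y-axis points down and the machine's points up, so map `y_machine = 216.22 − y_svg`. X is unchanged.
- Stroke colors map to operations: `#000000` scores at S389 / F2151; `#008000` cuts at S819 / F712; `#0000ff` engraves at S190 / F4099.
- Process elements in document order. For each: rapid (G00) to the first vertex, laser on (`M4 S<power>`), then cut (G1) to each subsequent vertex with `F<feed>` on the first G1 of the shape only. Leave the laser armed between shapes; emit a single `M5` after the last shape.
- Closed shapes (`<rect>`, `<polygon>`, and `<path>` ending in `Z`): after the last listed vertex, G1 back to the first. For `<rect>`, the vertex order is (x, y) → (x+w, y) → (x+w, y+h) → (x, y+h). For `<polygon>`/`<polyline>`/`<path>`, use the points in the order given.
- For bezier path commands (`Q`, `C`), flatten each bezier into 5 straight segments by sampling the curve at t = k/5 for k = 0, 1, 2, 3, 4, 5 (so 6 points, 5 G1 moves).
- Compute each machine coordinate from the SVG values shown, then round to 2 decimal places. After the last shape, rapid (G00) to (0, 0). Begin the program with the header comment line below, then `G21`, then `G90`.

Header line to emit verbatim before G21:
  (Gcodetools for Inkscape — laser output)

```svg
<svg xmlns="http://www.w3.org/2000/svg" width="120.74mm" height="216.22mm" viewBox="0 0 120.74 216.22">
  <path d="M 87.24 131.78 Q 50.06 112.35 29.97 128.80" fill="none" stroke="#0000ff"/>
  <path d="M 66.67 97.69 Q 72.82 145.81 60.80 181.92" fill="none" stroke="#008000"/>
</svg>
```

(Gcodetools for Inkscape — laser output)
G21
G90
G00 X87.24 Y84.44
M4 S190
G1 X73.05 Y90.78 F4099
G1 X60.23 Y94.24
G1 X48.78 Y94.84
G1 X38.69 Y92.56
G1 X29.97 Y87.42
G00 X66.67 Y118.53
M4 S819
G1 X68.40 Y99.76 F712
G1 X68.68 Y81.96
G1 X67.51 Y65.11
G1 X64.88 Y49.22
G1 X60.80 Y34.30
M5
G00 X0.00 Y0.00

viewBox `0 0 120.74 216.22` with mm width/height → 1 unit = 1 mm. Flip: y_m = 216.22 − y_svg.

**Shape 1** — `<path>` quadratic bezier, stroke `#0000ff` → engrave (S190, F4099). Control points (SVG): P0=(87.24,131.78), P1=(50.06,112.35), P2=(29.97,128.80); sampled at t=k/5. Machine vertices: (87.24,84.44) → (73.05,90.78) → (60.23,94.24) → (48.78,94.84) → (38.69,92.56) → (29.97,87.42). Open path.

**Shape 2** — `<path>` quadratic bezier, stroke `#008000` → cut (S819, F712). Control points (SVG): P0=(66.67,97.69), P1=(72.82,145.81), P2=(60.80,181.92); sampled at t=k/5. Machine vertices: (66.67,118.53) → (68.40,99.76) → (68.68,81.96) → (67.51,65.11) → (64.88,49.22) → (60.80,34.30). Open path.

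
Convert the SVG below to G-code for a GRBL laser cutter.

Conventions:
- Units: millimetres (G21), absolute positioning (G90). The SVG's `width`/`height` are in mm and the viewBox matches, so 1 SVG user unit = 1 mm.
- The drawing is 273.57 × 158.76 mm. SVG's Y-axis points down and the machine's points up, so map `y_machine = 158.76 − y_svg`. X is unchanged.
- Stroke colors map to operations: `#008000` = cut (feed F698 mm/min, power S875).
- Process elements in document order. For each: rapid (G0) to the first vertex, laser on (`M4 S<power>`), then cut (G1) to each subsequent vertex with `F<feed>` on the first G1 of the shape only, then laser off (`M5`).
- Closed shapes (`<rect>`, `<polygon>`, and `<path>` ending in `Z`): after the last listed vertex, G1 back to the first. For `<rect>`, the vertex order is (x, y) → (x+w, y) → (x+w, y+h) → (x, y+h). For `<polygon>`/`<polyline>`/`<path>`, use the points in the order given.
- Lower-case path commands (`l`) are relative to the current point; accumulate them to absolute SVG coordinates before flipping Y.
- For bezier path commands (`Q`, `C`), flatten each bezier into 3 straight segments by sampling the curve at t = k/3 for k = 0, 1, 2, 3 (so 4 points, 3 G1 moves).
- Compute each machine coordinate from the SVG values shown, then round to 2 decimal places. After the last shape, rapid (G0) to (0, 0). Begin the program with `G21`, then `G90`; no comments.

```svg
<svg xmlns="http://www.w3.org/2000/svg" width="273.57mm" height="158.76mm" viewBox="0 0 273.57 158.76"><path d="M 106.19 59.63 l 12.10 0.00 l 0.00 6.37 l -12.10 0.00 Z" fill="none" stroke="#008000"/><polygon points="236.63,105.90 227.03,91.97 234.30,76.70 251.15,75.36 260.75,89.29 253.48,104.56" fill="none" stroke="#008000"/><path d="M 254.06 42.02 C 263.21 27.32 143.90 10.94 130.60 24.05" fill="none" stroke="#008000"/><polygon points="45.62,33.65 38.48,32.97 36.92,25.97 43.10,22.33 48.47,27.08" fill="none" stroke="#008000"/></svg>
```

viewBox `0 0 273.57 158.76` with mm width/height → 1 unit = 1 mm. Flip: y_m = 158.76 − y_svg.

**Shape 1** — `<path>` rectangle, stroke `#008000` → cut (S875, F698). Machine vertices: (106.19,99.13) → (118.29,99.13) → (118.29,92.76) → (106.19,92.76) → (106.19,99.13). Closed: final G1 returns to the first vertex.

**Shape 2** — `<polygon>` regular polygon, stroke `#008000` → cut (S875, F698). Machine vertices: (236.63,52.86) → (227.03,66.79) → (234.30,82.06) → (251.15,83.40) → (260.75,69.47) → (253.48,54.20) → (236.63,52.86). Closed: final G1 returns to the first vertex.

**Shape 3** — `<path>` cubic bezier, stroke `#008000` → cut (S875, F698). Control points (SVG): P0=(254.06,42.02), P1=(263.21,27.32), P2=(143.90,10.94), P3=(130.60,24.05); sampled at t=k/3. Machine vertices: (254.06,116.74) → (229.07,130.85) → (170.55,139.14) → (130.60,134.71). Open path.

**Shape 4** — `<polygon>` regular polygon, stroke `#008000` → cut (S875, F698). Machine vertices: (45.62,125.11) → (38.48,125.79) → (36.92,132.79) → (43.10,136.43) → (48.47,131.68) → (45.62,125.11). Closed: final G1 returns to the first vertex.

G21
G90
G0 X106.19 Y99.13
M4 S875
G1 X118.29 Y99.13 F698
G1 X118.29 Y92.76
G1 X106.19 Y92.76
G1 X106.19 Y99.13
M5
G0 X236.63 Y52.86
M4 S875
G1 X227.03 Y66.79 F698
G1 X234.30 Y82.06
G1 X251.15 Y83.40
G1 X260.75 Y69.47
G1 X253.48 Y54.20
G1 X236.63 Y52.86
M5
G0 X254.06 Y116.74
M4 S875
G1 X229.07 Y130.85 F698
G1 X170.55 Y139.14
G1 X130.60 Y134.71
M5
G0 X45.62 Y125.11
M4 S875
G1 X38.48 Y125.79 F698
G1 X36.92 Y132.79
G1 X43.10 Y136.43
G1 X48.47 Y131.68
G1 X45.62 Y125.11
M5
G0 X0.00 Y0.00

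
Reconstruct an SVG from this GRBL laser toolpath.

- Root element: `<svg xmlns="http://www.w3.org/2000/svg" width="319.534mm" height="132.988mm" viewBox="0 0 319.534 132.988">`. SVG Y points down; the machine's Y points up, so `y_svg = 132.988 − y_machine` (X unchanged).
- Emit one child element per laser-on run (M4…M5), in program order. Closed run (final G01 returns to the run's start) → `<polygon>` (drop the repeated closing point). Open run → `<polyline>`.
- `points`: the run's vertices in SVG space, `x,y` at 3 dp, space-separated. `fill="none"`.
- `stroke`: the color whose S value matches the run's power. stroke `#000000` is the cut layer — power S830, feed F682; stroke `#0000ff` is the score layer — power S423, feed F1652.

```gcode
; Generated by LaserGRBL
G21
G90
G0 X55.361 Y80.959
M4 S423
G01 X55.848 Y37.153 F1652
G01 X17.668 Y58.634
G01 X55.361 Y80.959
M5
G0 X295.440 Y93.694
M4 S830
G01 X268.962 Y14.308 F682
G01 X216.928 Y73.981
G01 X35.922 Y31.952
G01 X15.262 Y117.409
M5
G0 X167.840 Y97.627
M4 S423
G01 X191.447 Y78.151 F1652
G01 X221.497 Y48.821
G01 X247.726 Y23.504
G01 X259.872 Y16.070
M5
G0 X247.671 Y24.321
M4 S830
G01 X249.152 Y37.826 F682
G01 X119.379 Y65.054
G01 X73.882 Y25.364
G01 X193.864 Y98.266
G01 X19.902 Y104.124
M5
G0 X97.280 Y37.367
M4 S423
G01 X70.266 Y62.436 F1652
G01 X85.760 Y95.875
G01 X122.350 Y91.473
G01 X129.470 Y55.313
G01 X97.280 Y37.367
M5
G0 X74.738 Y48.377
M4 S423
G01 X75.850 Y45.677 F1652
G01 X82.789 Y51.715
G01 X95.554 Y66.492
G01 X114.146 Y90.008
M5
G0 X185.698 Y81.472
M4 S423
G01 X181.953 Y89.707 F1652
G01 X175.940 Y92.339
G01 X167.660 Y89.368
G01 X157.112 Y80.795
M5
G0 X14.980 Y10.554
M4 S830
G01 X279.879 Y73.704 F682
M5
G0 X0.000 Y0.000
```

Each laser-on run becomes one SVG element. Flip Y back into SVG space with y_svg = 132.988 − y_machine.

Run 1: power S423 maps to stroke `#0000ff` (score). The run returns to its start, so emit a `<polygon>` with points (Y-flipped): 55.361,52.029 55.848,95.835 17.668,74.354.

Run 2: S830 ⇒ cut layer `#000000`. The run is open, so emit a `<polyline>` with points (Y-flipped): 295.440,39.294 268.962,118.680 216.928,59.007 35.922,101.036 15.262,15.579.

Run 3: the run's S423 means `#0000ff` (score). The run is open, so emit a `<polyline>` with points (Y-flipped): 167.840,35.361 191.447,54.837 221.497,84.167 247.726,109.484 259.872,116.918.

Run 4: the run's S830 means `#000000` (cut). The run is open, so emit a `<polyline>` with points (Y-flipped): 247.671,108.667 249.152,95.162 119.379,67.934 73.882,107.624 193.864,34.722 19.902,28.864.

Run 5: S423 ⇒ score layer `#0000ff`. The run returns to its start, so emit a `<polygon>` with points (Y-flipped): 97.280,95.621 70.266,70.552 85.760,37.113 122.350,41.515 129.470,77.675.

Run 6: the run's S423 means `#0000ff` (score). The run is open, so emit a `<polyline>` with points (Y-flipped): 74.738,84.611 75.850,87.311 82.789,81.273 95.554,66.496 114.146,42.980.

Run 7: S423 ⇒ score layer `#0000ff`. The run is open, so emit a `<polyline>` with points (Y-flipped): 185.698,51.516 181.953,43.281 175.940,40.649 167.660,43.620 157.112,52.193.

Run 8: the run's S830 means `#000000` (cut). The run is open, so emit a `<polyline>` with points (Y-flipped): 14.980,122.434 279.879,59.284.

<svg xmlns="http://www.w3.org/2000/svg" width="319.534mm" height="132.988mm" viewBox="0 0 319.534 132.988">
  <polygon points="55.361,52.029 55.848,95.835 17.668,74.354" fill="none" stroke="#0000ff"/>
  <polyline points="295.440,39.294 268.962,118.680 216.928,59.007 35.922,101.036 15.262,15.579" fill="none" stroke="#000000"/>
  <polyline points="167.840,35.361 191.447,54.837 221.497,84.167 247.726,109.484 259.872,116.918" fill="none" stroke="#0000ff"/>
  <polyline points="247.671,108.667 249.152,95.162 119.379,67.934 73.882,107.624 193.864,34.722 19.902,28.864" fill="none" stroke="#000000"/>
  <polygon points="97.280,95.621 70.266,70.552 85.760,37.113 122.350,41.515 129.470,77.675" fill="none" stroke="#0000ff"/>
  <polyline points="74.738,84.611 75.850,87.311 82.789,81.273 95.554,66.496 114.146,42.980" fill="none" stroke="#0000ff"/>
  <polyline points="185.698,51.516 181.953,43.281 175.940,40.649 167.660,43.620 157.112,52.193" fill="none" stroke="#0000ff"/>
  <polyline points="14.980,122.434 279.879,59.284" fill="none" stroke="#000000"/>
</svg>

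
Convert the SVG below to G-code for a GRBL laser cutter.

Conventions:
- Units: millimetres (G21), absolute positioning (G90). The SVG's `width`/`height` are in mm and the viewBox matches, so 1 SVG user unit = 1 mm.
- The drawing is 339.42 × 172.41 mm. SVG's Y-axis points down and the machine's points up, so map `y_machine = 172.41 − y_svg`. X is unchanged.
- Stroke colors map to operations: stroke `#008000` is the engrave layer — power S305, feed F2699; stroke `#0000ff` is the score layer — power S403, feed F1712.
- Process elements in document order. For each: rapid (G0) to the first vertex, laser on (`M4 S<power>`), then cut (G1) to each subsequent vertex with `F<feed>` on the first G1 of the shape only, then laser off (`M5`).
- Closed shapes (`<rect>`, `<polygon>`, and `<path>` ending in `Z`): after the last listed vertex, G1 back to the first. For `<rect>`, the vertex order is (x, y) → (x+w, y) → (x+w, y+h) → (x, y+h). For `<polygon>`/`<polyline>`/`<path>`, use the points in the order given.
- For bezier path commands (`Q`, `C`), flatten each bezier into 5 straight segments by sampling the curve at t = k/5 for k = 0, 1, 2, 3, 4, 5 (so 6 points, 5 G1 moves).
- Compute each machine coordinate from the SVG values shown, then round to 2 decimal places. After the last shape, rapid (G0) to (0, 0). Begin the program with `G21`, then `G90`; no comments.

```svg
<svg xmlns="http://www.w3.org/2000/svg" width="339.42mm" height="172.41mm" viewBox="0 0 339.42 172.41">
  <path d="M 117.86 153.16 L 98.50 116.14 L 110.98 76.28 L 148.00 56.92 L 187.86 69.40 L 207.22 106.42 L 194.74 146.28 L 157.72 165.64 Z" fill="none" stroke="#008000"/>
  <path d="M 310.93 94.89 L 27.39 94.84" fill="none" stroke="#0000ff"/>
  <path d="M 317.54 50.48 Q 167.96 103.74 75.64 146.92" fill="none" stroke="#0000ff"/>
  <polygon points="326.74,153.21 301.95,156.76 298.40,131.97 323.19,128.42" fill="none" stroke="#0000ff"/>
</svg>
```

viewBox `0 0 339.42 172.41` with mm width/height → 1 unit = 1 mm. Flip: y_m = 172.41 − y_svg.

**Shape 1** — `<path>` regular polygon, stroke `#008000` → engrave (S305, F2699). Machine vertices: (117.86,19.25) → (98.50,56.27) → (110.98,96.13) → (148.00,115.49) → (187.86,103.01) → (207.22,65.99) → (194.74,26.13) → (157.72,6.77) → (117.86,19.25). Closed: final G1 returns to the first vertex.

**Shape 2** — `<path>` line segment, stroke `#0000ff` → score (S403, F1712). Machine vertices: (310.93,77.52) → (27.39,77.57). Open path.

**Shape 3** — `<path>` quadratic bezier, stroke `#0000ff` → score (S403, F1712). Control points (SVG): P0=(317.54,50.48), P1=(167.96,103.74), P2=(75.64,146.92); sampled at t=k/5. Machine vertices: (317.54,121.93) → (260.00,101.03) → (207.04,80.93) → (158.66,61.65) → (114.86,43.17) → (75.64,25.49). Open path.

**Shape 4** — `<polygon>` regular polygon, stroke `#0000ff` → score (S403, F1712). Machine vertices: (326.74,19.20) → (301.95,15.65) → (298.40,40.44) → (323.19,43.99) → (326.74,19.20). Closed: final G1 returns to the first vertex.

G21
G90
G0 X117.86 Y19.25
M4 S305
G1 X98.50 Y56.27 F2699
G1 X110.98 Y96.13
G1 X148.00 Y115.49
G1 X187.86 Y103.01
G1 X207.22 Y65.99
G1 X194.74 Y26.13
G1 X157.72 Y6.77
G1 X117.86 Y19.25
M5
G0 X310.93 Y77.52
M4 S403
G1 X27.39 Y77.57 F1712
M5
G0 X317.54 Y121.93
M4 S403
G1 X260.00 Y101.03 F1712
G1 X207.04 Y80.93
G1 X158.66 Y61.65
G1 X114.86 Y43.17
G1 X75.64 Y25.49
M5
G0 X326.74 Y19.20
M4 S403
G1 X301.95 Y15.65 F1712
G1 X298.40 Y40.44
G1 X323.19 Y43.99
G1 X326.74 Y19.20
M5
G0 X0.00 Y0.00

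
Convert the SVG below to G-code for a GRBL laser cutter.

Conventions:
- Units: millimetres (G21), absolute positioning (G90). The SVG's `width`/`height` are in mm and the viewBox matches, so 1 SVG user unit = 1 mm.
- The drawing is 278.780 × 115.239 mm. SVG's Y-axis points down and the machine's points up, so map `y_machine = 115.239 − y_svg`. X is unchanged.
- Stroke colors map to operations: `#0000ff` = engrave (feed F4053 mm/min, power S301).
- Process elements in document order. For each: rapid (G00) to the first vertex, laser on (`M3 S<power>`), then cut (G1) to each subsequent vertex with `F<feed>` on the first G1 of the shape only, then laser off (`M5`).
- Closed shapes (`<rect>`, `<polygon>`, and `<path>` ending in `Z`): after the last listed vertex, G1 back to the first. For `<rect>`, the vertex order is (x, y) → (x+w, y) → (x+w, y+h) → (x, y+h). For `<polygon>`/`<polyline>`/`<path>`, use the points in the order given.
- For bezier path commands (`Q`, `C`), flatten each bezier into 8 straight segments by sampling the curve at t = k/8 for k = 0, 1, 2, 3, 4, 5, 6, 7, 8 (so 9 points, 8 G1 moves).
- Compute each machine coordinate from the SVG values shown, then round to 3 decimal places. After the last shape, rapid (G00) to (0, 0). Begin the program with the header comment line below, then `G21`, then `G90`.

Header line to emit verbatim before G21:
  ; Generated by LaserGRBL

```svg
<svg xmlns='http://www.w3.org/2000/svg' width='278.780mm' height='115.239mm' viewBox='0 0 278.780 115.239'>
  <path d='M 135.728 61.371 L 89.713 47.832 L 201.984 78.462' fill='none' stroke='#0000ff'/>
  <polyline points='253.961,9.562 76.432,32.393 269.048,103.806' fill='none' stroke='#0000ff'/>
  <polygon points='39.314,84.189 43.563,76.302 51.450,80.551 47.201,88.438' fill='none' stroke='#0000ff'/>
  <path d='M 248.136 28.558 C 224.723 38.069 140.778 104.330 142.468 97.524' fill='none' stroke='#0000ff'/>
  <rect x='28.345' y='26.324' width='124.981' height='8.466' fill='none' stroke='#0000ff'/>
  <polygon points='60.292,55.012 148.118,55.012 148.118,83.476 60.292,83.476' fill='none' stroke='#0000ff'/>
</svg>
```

viewBox `0 0 278.780 115.239` with mm width/height → 1 unit = 1 mm. Flip: y_m = 115.239 − y_svg.

**Shape 1** — `<path>` open polyline, stroke `#0000ff` → engrave (S301, F4053). Machine vertices: (135.728,53.868) → (89.713,67.407) → (201.984,36.777). Open path.

**Shape 2** — `<polyline>` open polyline, stroke `#0000ff` → engrave (S301, F4053). Machine vertices: (253.961,105.677) → (76.432,82.846) → (269.048,11.433). Open path.

**Shape 3** — `<polygon>` regular polygon, stroke `#0000ff` → engrave (S301, F4053). Machine vertices: (39.314,31.050) → (43.563,38.937) → (51.450,34.688) → (47.201,26.801) → (39.314,31.050). Closed: final G1 returns to the first vertex.

**Shape 4** — `<path>` cubic bezier, stroke `#0000ff` → engrave (S301, F4053). Control points (SVG): P0=(248.136,28.558), P1=(224.723,38.069), P2=(140.778,104.330), P3=(142.468,97.524); sampled at t=k/8. Machine vertices: (248.136,86.681) → (236.804,80.708) → (221.510,70.936) → (203.967,58.886) → (185.888,46.079) → (168.986,34.038) → (154.973,24.282) → (145.563,18.334) → (142.468,17.715). Open path.

**Shape 5** — `<rect>` rectangle, stroke `#0000ff` → engrave (S301, F4053). Machine vertices: (28.345,88.915) → (153.326,88.915) → (153.326,80.449) → (28.345,80.449) → (28.345,88.915). Closed: final G1 returns to the first vertex.

**Shape 6** — `<polygon>` rectangle, stroke `#0000ff` → engrave (S301, F4053). Machine vertices: (60.292,60.227) → (148.118,60.227) → (148.118,31.763) → (60.292,31.763) → (60.292,60.227). Closed: final G1 returns to the first vertex.

; Generated by LaserGRBL
G21
G90
G00 X135.728 Y53.868
M3 S301
G1 X89.713 Y67.407 F4053
G1 X201.984 Y36.777
M5
G00 X253.961 Y105.677
M3 S301
G1 X76.432 Y82.846 F4053
G1 X269.048 Y11.433
M5
G00 X39.314 Y31.050
M3 S301
G1 X43.563 Y38.937 F4053
G1 X51.450 Y34.688
G1 X47.201 Y26.801
G1 X39.314 Y31.050
M5
G00 X248.136 Y86.681
M3 S301
G1 X236.804 Y80.708 F4053
G1 X221.510 Y70.936
G1 X203.967 Y58.886
G1 X185.888 Y46.079
G1 X168.986 Y34.038
G1 X154.973 Y24.282
G1 X145.563 Y18.334
G1 X142.468 Y17.715
M5
G00 X28.345 Y88.915
M3 S301
G1 X153.326 Y88.915 F4053
G1 X153.326 Y80.449
G1 X28.345 Y80.449
G1 X28.345 Y88.915
M5
G00 X60.292 Y60.227
M3 S301
G1 X148.118 Y60.227 F4053
G1 X148.118 Y31.763
G1 X60.292 Y31.763
G1 X60.292 Y60.227
M5
G00 X0.000 Y0.000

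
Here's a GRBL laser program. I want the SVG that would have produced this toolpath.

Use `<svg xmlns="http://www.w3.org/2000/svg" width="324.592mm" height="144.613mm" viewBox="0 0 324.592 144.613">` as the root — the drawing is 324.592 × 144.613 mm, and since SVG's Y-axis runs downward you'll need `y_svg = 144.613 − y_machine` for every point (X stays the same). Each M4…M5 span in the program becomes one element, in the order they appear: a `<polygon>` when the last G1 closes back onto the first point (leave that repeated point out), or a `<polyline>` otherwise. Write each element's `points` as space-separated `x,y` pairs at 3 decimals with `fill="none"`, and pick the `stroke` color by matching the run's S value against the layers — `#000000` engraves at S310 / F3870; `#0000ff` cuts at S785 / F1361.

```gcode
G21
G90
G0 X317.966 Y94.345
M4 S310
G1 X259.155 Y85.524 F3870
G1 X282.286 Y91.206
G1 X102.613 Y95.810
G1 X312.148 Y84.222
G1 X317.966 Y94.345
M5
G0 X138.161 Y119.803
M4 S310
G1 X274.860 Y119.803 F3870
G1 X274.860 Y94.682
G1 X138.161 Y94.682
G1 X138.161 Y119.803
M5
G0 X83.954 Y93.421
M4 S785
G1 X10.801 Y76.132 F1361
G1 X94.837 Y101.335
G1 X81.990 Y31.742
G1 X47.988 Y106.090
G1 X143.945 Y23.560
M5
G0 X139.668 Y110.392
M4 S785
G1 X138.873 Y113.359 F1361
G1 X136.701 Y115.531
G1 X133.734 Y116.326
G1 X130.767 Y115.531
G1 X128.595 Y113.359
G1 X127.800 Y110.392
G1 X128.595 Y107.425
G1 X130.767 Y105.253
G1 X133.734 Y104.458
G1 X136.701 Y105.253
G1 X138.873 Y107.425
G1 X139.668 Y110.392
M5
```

<svg xmlns="http://www.w3.org/2000/svg" width="324.592mm" height="144.613mm" viewBox="0 0 324.592 144.613">
  <polygon points="317.966,50.268 259.155,59.089 282.286,53.407 102.613,48.803 312.148,60.391" fill="none" stroke="#000000"/>
  <polygon points="138.161,24.810 274.860,24.810 274.860,49.931 138.161,49.931" fill="none" stroke="#000000"/>
  <polyline points="83.954,51.192 10.801,68.481 94.837,43.278 81.990,112.871 47.988,38.523 143.945,121.053" fill="none" stroke="#0000ff"/>
  <polygon points="139.668,34.221 138.873,31.254 136.701,29.082 133.734,28.287 130.767,29.082 128.595,31.254 127.800,34.221 128.595,37.188 130.767,39.360 133.734,40.155 136.701,39.360 138.873,37.188" fill="none" stroke="#0000ff"/>
</svg>

Each laser-on run becomes one SVG element. Flip Y back into SVG space with y_svg = 144.613 − y_machine.

Run 1: power S310 maps to stroke `#000000` (engrave). The run returns to its start, so emit a `<polygon>` with points (Y-flipped): 317.966,50.268 259.155,59.089 282.286,53.407 102.613,48.803 312.148,60.391.

Run 2: the run's S310 means `#000000` (engrave). The run returns to its start, so emit a `<polygon>` with points (Y-flipped): 138.161,24.810 274.860,24.810 274.860,49.931 138.161,49.931.

Run 3: power S785 maps to stroke `#0000ff` (cut). The run is open, so emit a `<polyline>` with points (Y-flipped): 83.954,51.192 10.801,68.481 94.837,43.278 81.990,112.871 47.988,38.523 143.945,121.053.

Run 4: the run's S785 means `#0000ff` (cut). The run returns to its start, so emit a `<polygon>` with points (Y-flipped): 139.668,34.221 138.873,31.254 136.701,29.082 133.734,28.287 130.767,29.082 128.595,31.254 127.800,34.221 128.595,37.188 130.767,39.360 133.734,40.155 136.701,39.360 138.873,37.188.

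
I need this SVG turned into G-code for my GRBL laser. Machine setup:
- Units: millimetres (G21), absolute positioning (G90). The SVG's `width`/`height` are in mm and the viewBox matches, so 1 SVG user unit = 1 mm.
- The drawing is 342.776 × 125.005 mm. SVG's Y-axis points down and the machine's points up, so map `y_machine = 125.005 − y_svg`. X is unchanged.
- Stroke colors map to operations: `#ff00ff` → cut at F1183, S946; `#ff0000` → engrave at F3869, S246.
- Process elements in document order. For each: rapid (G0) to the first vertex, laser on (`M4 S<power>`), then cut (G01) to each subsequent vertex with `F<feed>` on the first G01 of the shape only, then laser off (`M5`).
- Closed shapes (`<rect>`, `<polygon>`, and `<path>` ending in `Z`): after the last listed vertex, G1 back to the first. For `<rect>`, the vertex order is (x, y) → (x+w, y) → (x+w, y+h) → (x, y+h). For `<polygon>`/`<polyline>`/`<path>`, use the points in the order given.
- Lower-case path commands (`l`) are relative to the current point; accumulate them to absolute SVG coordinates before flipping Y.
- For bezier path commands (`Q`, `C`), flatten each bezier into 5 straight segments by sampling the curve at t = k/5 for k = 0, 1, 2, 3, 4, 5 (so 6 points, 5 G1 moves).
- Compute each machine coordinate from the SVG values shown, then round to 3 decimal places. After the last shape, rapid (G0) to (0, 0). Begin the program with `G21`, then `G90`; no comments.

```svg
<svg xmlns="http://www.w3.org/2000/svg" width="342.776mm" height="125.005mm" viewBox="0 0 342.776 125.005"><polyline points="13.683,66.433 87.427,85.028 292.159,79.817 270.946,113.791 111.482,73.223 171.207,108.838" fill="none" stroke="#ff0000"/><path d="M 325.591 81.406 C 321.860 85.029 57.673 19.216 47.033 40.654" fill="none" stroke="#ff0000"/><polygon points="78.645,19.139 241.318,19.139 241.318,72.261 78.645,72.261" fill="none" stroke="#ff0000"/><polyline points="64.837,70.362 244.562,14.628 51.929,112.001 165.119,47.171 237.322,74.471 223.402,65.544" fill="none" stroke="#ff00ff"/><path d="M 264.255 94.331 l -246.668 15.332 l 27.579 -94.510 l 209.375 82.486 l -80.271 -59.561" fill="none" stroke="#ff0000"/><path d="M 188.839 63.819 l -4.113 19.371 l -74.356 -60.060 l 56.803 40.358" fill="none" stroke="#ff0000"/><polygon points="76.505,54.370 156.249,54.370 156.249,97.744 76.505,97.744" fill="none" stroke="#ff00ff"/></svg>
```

G21
G90
G0 X13.683 Y58.572
M4 S246
G01 X87.427 Y39.977 F3869
G01 X292.159 Y45.188
G01 X270.946 Y11.214
G01 X111.482 Y51.782
G01 X171.207 Y16.167
M5
G0 X325.591 Y43.599
M4 S246
G01 X296.210 Y48.504 F3869
G01 X228.991 Y62.553
G01 X148.607 Y78.224
G01 X79.731 Y87.997
G01 X47.033 Y84.351
M5
G0 X78.645 Y105.866
M4 S246
G01 X241.318 Y105.866 F3869
G01 X241.318 Y52.744
G01 X78.645 Y52.744
G01 X78.645 Y105.866
M5
G0 X64.837 Y54.643
M4 S946
G01 X244.562 Y110.377 F1183
G01 X51.929 Y13.004
G01 X165.119 Y77.834
G01 X237.322 Y50.534
G01 X223.402 Y59.461
M5
G0 X264.255 Y30.674
M4 S246
G01 X17.587 Y15.342 F3869
G01 X45.166 Y109.852
G01 X254.541 Y27.366
G01 X174.270 Y86.927
M5
G0 X188.839 Y61.186
M4 S246
G01 X184.726 Y41.815 F3869
G01 X110.370 Y101.875
G01 X167.173 Y61.517
M5
G0 X76.505 Y70.635
M4 S946
G01 X156.249 Y70.635 F1183
G01 X156.249 Y27.261
G01 X76.505 Y27.261
G01 X76.505 Y70.635
M5
G0 X0.000 Y0.000

Since the viewBox matches the mm dimensions, user units are millimetres directly. The only transform is the Y-flip y_m = 125.005 − y_svg.

Shape 1 is a open polyline drawn with `<polyline>`. Its stroke #ff0000 means engrave at S246, F3869. After flipping Y the toolpath is (13.683,58.572) → (87.427,39.977) → (292.159,45.188) → (270.946,11.214) → (111.482,51.782) → (171.207,16.167).

Shape 2 is a cubic bezier drawn with `<path>`. Its stroke #ff0000 means engrave at S246, F3869. After flipping Y the toolpath is (325.591,43.599) → (296.210,48.504) → (228.991,62.553) → (148.607,78.224) → (79.731,87.997) → (47.033,84.351).

Shape 3 is a rectangle drawn with `<polygon>`. Its stroke #ff0000 means engrave at S246, F3869. After flipping Y the toolpath is (78.645,105.866) → (241.318,105.866) → (241.318,52.744) → (78.645,52.744) → (78.645,105.866), returning to the start.

Shape 4 is a open polyline drawn with `<polyline>`. Its stroke #ff00ff means cut at S946, F1183. After flipping Y the toolpath is (64.837,54.643) → (244.562,110.377) → (51.929,13.004) → (165.119,77.834) → (237.322,50.534) → (223.402,59.461).

Shape 5 is a open polyline drawn with `<path>`. Its stroke #ff0000 means engrave at S246, F3869. After flipping Y the toolpath is (264.255,30.674) → (17.587,15.342) → (45.166,109.852) → (254.541,27.366) → (174.270,86.927).

Shape 6 is a open polyline drawn with `<path>`. Its stroke #ff0000 means engrave at S246, F3869. After flipping Y the toolpath is (188.839,61.186) → (184.726,41.815) → (110.370,101.875) → (167.173,61.517).

Shape 7 is a rectangle drawn with `<polygon>`. Its stroke #ff00ff means cut at S946, F1183. After flipping Y the toolpath is (76.505,70.635) → (156.249,70.635) → (156.249,27.261) → (76.505,27.261) → (76.505,70.635), returning to the start.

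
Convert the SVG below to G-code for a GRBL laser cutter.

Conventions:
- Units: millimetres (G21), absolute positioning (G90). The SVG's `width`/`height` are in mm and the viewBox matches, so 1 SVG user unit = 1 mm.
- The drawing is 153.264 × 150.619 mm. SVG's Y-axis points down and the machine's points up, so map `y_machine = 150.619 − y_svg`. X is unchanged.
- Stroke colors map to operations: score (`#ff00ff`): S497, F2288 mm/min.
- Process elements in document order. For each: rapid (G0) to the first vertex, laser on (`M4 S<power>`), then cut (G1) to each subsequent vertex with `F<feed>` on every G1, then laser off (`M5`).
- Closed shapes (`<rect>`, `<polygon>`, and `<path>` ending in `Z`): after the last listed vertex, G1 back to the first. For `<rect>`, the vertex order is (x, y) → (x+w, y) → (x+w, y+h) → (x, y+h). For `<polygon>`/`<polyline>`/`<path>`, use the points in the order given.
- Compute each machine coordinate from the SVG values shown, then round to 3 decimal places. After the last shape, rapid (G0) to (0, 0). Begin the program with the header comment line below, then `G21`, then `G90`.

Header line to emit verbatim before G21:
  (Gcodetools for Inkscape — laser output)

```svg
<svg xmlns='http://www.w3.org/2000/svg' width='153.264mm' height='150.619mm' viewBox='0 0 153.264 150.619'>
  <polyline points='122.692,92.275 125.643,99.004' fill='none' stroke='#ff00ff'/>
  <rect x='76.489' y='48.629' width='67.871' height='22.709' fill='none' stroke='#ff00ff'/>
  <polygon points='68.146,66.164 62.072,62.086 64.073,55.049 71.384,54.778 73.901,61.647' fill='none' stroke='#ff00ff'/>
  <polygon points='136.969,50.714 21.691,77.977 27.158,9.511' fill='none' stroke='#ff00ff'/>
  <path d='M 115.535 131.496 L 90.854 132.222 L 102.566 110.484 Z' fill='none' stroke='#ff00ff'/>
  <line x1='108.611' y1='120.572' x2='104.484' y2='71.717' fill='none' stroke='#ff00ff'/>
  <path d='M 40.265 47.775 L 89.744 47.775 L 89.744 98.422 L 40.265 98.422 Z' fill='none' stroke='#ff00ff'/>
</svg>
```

viewBox `0 0 153.264 150.619` with mm width/height → 1 unit = 1 mm. Flip: y_m = 150.619 − y_svg.

**Shape 1** — `<polyline>` line segment, stroke `#ff00ff` → score (S497, F2288). Machine vertices: (122.692,58.344) → (125.643,51.615). Open path.

**Shape 2** — `<rect>` rectangle, stroke `#ff00ff` → score (S497, F2288). Machine vertices: (76.489,101.990) → (144.360,101.990) → (144.360,79.281) → (76.489,79.281) → (76.489,101.990). Closed: final G1 returns to the first vertex.

**Shape 3** — `<polygon>` regular polygon, stroke `#ff00ff` → score (S497, F2288). Machine vertices: (68.146,84.455) → (62.072,88.533) → (64.073,95.570) → (71.384,95.841) → (73.901,88.972) → (68.146,84.455). Closed: final G1 returns to the first vertex.

**Shape 4** — `<polygon>` closed polygon, stroke `#ff00ff` → score (S497, F2288). Machine vertices: (136.969,99.905) → (21.691,72.642) → (27.158,141.108) → (136.969,99.905). Closed: final G1 returns to the first vertex.

**Shape 5** — `<path>` regular polygon, stroke `#ff00ff` → score (S497, F2288). Machine vertices: (115.535,19.123) → (90.854,18.397) → (102.566,40.135) → (115.535,19.123). Closed: final G1 returns to the first vertex.

**Shape 6** — `<line>` line segment, stroke `#ff00ff` → score (S497, F2288). Machine vertices: (108.611,30.047) → (104.484,78.902). Open path.

**Shape 7** — `<path>` rectangle, stroke `#ff00ff` → score (S497, F2288). Machine vertices: (40.265,102.844) → (89.744,102.844) → (89.744,52.197) → (40.265,52.197) → (40.265,102.844). Closed: final G1 returns to the first vertex.

(Gcodetools for Inkscape — laser output)
G21
G90
G0 X122.692 Y58.344
M4 S497
G1 X125.643 Y51.615 F2288
M5
G0 X76.489 Y101.990
M4 S497
G1 X144.360 Y101.990 F2288
G1 X144.360 Y79.281 F2288
G1 X76.489 Y79.281 F2288
G1 X76.489 Y101.990 F2288
M5
G0 X68.146 Y84.455
M4 S497
G1 X62.072 Y88.533 F2288
G1 X64.073 Y95.570 F2288
G1 X71.384 Y95.841 F2288
G1 X73.901 Y88.972 F2288
G1 X68.146 Y84.455 F2288
M5
G0 X136.969 Y99.905
M4 S497
G1 X21.691 Y72.642 F2288
G1 X27.158 Y141.108 F2288
G1 X136.969 Y99.905 F2288
M5
G0 X115.535 Y19.123
M4 S497
G1 X90.854 Y18.397 F2288
G1 X102.566 Y40.135 F2288
G1 X115.535 Y19.123 F2288
M5
G0 X108.611 Y30.047
M4 S497
G1 X104.484 Y78.902 F2288
M5
G0 X40.265 Y102.844
M4 S497
G1 X89.744 Y102.844 F2288
G1 X89.744 Y52.197 F2288
G1 X40.265 Y52.197 F2288
G1 X40.265 Y102.844 F2288
M5
G0 X0.000 Y0.000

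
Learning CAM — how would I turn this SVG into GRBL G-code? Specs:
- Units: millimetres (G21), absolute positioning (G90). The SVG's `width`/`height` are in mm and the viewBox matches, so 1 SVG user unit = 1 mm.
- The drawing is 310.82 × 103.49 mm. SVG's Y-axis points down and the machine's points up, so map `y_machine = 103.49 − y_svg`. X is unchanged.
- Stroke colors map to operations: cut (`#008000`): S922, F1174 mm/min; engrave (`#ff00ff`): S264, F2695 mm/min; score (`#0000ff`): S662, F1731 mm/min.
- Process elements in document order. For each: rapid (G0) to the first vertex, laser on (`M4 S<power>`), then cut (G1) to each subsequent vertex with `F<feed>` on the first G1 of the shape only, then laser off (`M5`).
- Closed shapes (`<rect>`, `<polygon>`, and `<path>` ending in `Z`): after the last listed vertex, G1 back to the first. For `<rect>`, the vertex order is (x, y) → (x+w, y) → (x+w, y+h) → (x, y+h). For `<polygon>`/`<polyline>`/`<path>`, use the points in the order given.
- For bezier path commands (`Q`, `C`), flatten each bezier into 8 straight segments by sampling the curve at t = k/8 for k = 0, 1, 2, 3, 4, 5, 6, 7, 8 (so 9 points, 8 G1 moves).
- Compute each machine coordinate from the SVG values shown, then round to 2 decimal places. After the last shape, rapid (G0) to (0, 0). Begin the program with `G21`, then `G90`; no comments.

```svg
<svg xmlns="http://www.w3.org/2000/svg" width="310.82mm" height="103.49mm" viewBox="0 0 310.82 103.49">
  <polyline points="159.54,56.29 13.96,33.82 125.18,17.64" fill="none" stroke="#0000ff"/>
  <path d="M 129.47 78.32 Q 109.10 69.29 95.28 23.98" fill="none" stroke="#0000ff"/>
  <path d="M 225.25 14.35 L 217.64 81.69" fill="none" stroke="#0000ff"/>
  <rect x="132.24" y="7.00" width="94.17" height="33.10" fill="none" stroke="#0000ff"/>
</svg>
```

1 u = 1 mm; y_m = 103.49 − y.

[1] `<polyline>` open polyline, #0000ff→score S662 F1731: (159.54,47.20) → (13.96,69.67) → (125.18,85.85)

[2] `<path>` quadratic bezier, #0000ff→score S662 F1731: (129.47,25.17) → (124.48,27.99) → (119.69,31.95) → (115.11,37.04) → (110.74,43.27) → (106.57,50.63) → (102.60,59.12) → (98.84,68.75) → (95.28,79.51)

[3] `<path>` line segment, #0000ff→score S662 F1731: (225.25,89.14) → (217.64,21.80)

[4] `<rect>` rectangle, #0000ff→score S662 F1731: (132.24,96.49) → (226.41,96.49) → (226.41,63.39) → (132.24,63.39) → (132.24,96.49) (closed)

G21
G90
G0 X159.54 Y47.20
M4 S662
G1 X13.96 Y69.67 F1731
G1 X125.18 Y85.85
M5
G0 X129.47 Y25.17
M4 S662
G1 X124.48 Y27.99 F1731
G1 X119.69 Y31.95
G1 X115.11 Y37.04
G1 X110.74 Y43.27
G1 X106.57 Y50.63
G1 X102.60 Y59.12
G1 X98.84 Y68.75
G1 X95.28 Y79.51
M5
G0 X225.25 Y89.14
M4 S662
G1 X217.64 Y21.80 F1731
M5
G0 X132.24 Y96.49
M4 S662
G1 X226.41 Y96.49 F1731
G1 X226.41 Y63.39
G1 X132.24 Y63.39
G1 X132.24 Y96.49
M5
G0 X0.00 Y0.00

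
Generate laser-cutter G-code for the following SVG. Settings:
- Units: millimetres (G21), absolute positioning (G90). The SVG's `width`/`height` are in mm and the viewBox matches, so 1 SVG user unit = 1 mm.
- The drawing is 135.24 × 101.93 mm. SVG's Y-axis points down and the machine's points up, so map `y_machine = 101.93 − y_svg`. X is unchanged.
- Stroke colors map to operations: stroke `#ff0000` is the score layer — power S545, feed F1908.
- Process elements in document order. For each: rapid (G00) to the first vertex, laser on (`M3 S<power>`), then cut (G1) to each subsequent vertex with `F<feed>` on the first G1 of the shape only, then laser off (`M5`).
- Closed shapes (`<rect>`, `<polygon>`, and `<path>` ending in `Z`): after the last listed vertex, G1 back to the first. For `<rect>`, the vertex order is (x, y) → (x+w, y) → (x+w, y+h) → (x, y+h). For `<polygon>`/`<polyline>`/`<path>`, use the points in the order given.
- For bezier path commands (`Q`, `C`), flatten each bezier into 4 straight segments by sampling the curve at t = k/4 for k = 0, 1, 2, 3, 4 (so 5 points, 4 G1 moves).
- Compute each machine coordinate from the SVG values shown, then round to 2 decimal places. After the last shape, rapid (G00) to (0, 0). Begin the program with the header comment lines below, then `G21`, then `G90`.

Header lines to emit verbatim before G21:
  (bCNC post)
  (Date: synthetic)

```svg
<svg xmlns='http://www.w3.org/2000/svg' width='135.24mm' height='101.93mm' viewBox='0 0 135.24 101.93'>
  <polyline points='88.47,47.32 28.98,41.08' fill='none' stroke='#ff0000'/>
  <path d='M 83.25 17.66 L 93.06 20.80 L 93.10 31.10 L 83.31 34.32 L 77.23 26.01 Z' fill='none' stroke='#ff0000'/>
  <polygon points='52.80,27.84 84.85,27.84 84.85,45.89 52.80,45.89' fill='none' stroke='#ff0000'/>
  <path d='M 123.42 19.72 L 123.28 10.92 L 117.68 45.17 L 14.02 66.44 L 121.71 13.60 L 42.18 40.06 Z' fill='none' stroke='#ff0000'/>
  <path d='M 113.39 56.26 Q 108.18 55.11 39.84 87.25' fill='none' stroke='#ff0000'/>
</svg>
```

(bCNC post)
(Date: synthetic)
G21
G90
G00 X88.47 Y54.61
M3 S545
G1 X28.98 Y60.85 F1908
M5
G00 X83.25 Y84.27
M3 S545
G1 X93.06 Y81.13 F1908
G1 X93.10 Y70.83
G1 X83.31 Y67.61
G1 X77.23 Y75.92
G1 X83.25 Y84.27
M5
G00 X52.80 Y74.09
M3 S545
G1 X84.85 Y74.09 F1908
G1 X84.85 Y56.04
G1 X52.80 Y56.04
G1 X52.80 Y74.09
M5
G00 X123.42 Y82.21
M3 S545
G1 X123.28 Y91.01 F1908
G1 X117.68 Y56.76
G1 X14.02 Y35.49
G1 X121.71 Y88.33
G1 X42.18 Y61.87
G1 X123.42 Y82.21
M5
G00 X113.39 Y45.67
M3 S545
G1 X106.84 Y44.16 F1908
G1 X92.40 Y38.50
G1 X70.06 Y28.67
G1 X39.84 Y14.68
M5
G00 X0.00 Y0.00

Since the viewBox matches the mm dimensions, user units are millimetres directly. The only transform is the Y-flip y_m = 101.93 − y_svg.

Shape 1 is a line segment drawn with `<polyline>`. Its stroke #ff0000 means score at S545, F1908. After flipping Y the toolpath is (88.47,54.61) → (28.98,60.85).

Shape 2 is a regular polygon drawn with `<path>`. Its stroke #ff0000 means score at S545, F1908. After flipping Y the toolpath is (83.25,84.27) → (93.06,81.13) → (93.10,70.83) → (83.31,67.61) → (77.23,75.92) → (83.25,84.27), returning to the start.

Shape 3 is a rectangle drawn with `<polygon>`. Its stroke #ff0000 means score at S545, F1908. After flipping Y the toolpath is (52.80,74.09) → (84.85,74.09) → (84.85,56.04) → (52.80,56.04) → (52.80,74.09), returning to the start.

Shape 4 is a closed polygon drawn with `<path>`. Its stroke #ff0000 means score at S545, F1908. After flipping Y the toolpath is (123.42,82.21) → (123.28,91.01) → (117.68,56.76) → (14.02,35.49) → (121.71,88.33) → (42.18,61.87) → (123.42,82.21), returning to the start.

Shape 5 is a quadratic bezier drawn with `<path>`. Its stroke #ff0000 means score at S545, F1908. After flipping Y the toolpath is (113.39,45.67) → (106.84,44.16) → (92.40,38.50) → (70.06,28.67) → (39.84,14.68).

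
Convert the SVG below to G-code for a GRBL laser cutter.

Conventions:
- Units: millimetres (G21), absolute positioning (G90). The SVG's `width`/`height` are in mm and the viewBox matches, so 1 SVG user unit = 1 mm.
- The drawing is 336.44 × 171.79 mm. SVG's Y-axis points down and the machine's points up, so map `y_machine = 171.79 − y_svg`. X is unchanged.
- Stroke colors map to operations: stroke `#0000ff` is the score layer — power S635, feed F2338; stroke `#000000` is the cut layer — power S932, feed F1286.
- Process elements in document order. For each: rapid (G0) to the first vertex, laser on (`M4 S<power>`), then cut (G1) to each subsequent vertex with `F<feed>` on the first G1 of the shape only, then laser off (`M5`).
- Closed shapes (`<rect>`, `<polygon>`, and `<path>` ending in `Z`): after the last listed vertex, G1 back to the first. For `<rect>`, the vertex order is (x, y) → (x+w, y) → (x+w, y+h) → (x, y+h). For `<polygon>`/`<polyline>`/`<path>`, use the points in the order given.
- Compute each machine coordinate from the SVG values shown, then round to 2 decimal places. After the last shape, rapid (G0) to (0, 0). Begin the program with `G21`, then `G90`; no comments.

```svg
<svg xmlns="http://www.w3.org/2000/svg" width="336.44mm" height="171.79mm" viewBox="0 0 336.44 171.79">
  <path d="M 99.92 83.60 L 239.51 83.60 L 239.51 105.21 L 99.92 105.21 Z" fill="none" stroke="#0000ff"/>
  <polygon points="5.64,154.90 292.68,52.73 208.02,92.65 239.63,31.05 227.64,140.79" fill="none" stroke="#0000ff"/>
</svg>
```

1 u = 1 mm; y_m = 171.79 − y.

[1] `<path>` rectangle, #0000ff→score S635 F2338: (99.92,88.19) → (239.51,88.19) → (239.51,66.58) → (99.92,66.58) → (99.92,88.19) (closed)

[2] `<polygon>` closed polygon, #0000ff→score S635 F2338: (5.64,16.89) → (292.68,119.06) → (208.02,79.14) → (239.63,140.74) → (227.64,31.00) → (5.64,16.89) (closed)

G21
G90
G0 X99.92 Y88.19
M4 S635
G1 X239.51 Y88.19 F2338
G1 X239.51 Y66.58
G1 X99.92 Y66.58
G1 X99.92 Y88.19
M5
G0 X5.64 Y16.89
M4 S635
G1 X292.68 Y119.06 F2338
G1 X208.02 Y79.14
G1 X239.63 Y140.74
G1 X227.64 Y31.00
G1 X5.64 Y16.89
M5
G0 X0.00 Y0.00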